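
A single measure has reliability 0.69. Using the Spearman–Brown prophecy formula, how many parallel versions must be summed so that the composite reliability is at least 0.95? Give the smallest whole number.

k ≥ ρ*(1−ρ₁)/(ρ₁(1−ρ*)) = 0.95·0.31 / (0.69·0.05) = 8.536.
Smallest integer k = 9.

9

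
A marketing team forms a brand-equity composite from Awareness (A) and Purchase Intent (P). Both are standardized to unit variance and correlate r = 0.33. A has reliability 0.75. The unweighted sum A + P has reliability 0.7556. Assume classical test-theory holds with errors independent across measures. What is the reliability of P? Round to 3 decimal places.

0.600

Var(A+P) = 2 + 2·0.33 = 2.660.
True-score variance = ρ_A + ρ_P + 2·0.33, so 0.7556 = (0.75 + ρ_P + 0.66) / 2.660.
ρ_P = 0.7556·2.660 − 0.75 − 0.66 = 0.600.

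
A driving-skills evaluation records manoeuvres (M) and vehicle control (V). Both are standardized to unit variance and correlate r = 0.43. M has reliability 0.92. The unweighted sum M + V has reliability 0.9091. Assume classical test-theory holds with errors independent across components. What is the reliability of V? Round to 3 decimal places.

Var(M+V) = 2 + 2·0.43 = 2.860.
True-score variance = ρ_M + ρ_V + 2·0.43, so 0.9091 = (0.92 + ρ_V + 0.86) / 2.860.
ρ_V = 0.9091·2.860 − 0.92 − 0.86 = 0.820.

0.820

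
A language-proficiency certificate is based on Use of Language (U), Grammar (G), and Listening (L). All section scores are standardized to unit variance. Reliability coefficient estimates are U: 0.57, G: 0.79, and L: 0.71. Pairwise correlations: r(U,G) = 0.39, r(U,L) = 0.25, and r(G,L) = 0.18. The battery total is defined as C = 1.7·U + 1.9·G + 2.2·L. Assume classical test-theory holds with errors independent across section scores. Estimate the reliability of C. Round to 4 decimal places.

Var(C) = 1.7² + 1.9² + 2.2² + 2·[3.23·0.39 + 3.74·0.25 + 4.18·0.18] = 11.34 + 5.8942 = 17.2342.
With uncorrelated errors the cross-covariances are all true-score covariance, so they carry over unchanged; only the diagonal terms shrink to ρᵢσᵢ².
True-score variance = [1.7²·0.57 + 1.9²·0.79 + 2.2²·0.71] + 5.8942 = 7.9356 + 5.8942 = 13.8298.
Reliability = 13.8298 / 17.2342 = 0.8025.

0.8025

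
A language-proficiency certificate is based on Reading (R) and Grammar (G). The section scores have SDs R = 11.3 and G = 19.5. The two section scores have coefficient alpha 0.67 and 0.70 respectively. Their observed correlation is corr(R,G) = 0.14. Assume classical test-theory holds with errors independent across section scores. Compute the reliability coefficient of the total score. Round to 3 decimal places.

Var(R+G) = 11.3² + 19.5² + 2·[11.3·19.5·0.14] = 507.94 + 61.698 = 569.638.
Under uncorrelated errors the observed covariances equal the true-score covariances, so only the own-variance terms attenuate.
True-score variance = [11.3²·0.67 + 19.5²·0.70] + 61.698 = 351.727 + 61.698 = 413.425.
Reliability = 413.425 / 569.638 = 0.726.

0.726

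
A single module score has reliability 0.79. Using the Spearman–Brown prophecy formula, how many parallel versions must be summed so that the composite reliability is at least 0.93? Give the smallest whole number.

4

k ≥ ρ*(1−ρ₁)/(ρ₁(1−ρ*)) = 0.93·0.21 / (0.79·0.07) = 3.532.
Smallest integer k = 4.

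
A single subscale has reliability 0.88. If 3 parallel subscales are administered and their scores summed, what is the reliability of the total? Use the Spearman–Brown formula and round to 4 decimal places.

ρ_k = kρ / (1 + (k−1)ρ) = 3·0.88 / (1 + 2·0.88) = 2.640 / 2.760 = 0.9565.

0.9565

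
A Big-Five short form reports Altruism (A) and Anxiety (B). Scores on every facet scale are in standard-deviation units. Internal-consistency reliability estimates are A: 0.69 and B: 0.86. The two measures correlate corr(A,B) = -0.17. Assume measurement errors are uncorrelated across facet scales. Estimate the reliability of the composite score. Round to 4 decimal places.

Var(A+B) = 2 + 2·[(-0.17)] = 2 − 0.34 = 1.66.
With uncorrelated errors the cross-covariances are all true-score covariance, so they carry over unchanged; only the diagonal terms shrink to ρᵢσᵢ².
True-score variance = [0.69 + 0.86] − 0.34 = 1.55 − 0.34 = 1.21.
Reliability = 1.21 / 1.66 = 0.7289.

0.7289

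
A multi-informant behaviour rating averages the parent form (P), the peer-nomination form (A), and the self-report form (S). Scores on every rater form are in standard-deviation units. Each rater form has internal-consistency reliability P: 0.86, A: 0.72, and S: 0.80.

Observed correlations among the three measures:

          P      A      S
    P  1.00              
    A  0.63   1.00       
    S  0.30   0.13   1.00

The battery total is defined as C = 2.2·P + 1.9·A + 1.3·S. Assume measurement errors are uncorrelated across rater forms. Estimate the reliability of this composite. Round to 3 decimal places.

Var(C) = 2.2² + 1.9² + 1.3² + 2·[4.18·0.63 + 2.86·0.30 + 2.47·0.13] = 10.14 + 7.625 = 17.765.
With uncorrelated errors the cross-covariances are all true-score covariance, so they carry over unchanged; only the diagonal terms shrink to ρᵢσᵢ².
True-score variance = [2.2²·0.86 + 1.9²·0.72 + 1.3²·0.80] + 7.625 = 8.1136 + 7.625 = 15.7386.
Reliability = 15.7386 / 17.765 = 0.886.

0.886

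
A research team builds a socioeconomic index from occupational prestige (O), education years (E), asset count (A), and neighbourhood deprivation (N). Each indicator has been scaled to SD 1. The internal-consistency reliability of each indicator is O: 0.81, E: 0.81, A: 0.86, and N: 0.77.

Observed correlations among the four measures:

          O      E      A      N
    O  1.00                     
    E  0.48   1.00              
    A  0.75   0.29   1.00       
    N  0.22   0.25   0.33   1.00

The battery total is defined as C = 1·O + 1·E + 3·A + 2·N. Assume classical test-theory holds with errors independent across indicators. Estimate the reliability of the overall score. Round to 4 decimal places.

Var(C) = 1 + 1 + 3² + 2² + 2·[0.48 + 3·0.75 + 2·0.22 + 3·0.29 + 2·0.25 + 6·0.33] = 15 + 13.04 = 28.04.
Because errors are independent across components, Cov(Tᵢ,Tⱼ) = Cov(Xᵢ,Xⱼ); the off-diagonal part of the true-score variance is the same as above.
True-score variance = [0.81 + 0.81 + 3²·0.86 + 2²·0.77] + 13.04 = 12.44 + 13.04 = 25.48.
Reliability = 25.48 / 28.04 = 0.9087.

0.9087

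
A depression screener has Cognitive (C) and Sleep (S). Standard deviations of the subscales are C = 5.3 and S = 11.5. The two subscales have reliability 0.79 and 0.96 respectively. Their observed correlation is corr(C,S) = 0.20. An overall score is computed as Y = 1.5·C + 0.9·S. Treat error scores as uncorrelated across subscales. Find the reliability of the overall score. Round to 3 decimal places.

0.914

Var(Y) = 1.5²·5.3² + 0.9²·11.5² + 2·[1.35·5.3·11.5·0.20] = 170.325 + 32.913 = 203.238.
Because errors are independent across components, Cov(Tᵢ,Tⱼ) = Cov(Xᵢ,Xⱼ); the off-diagonal part of the true-score variance is the same as above.
True-score variance = [1.5²·5.3²·0.79 + 0.9²·11.5²·0.96] + 32.913 = 152.768 + 32.913 = 185.681.
Reliability = 185.681 / 203.238 = 0.914.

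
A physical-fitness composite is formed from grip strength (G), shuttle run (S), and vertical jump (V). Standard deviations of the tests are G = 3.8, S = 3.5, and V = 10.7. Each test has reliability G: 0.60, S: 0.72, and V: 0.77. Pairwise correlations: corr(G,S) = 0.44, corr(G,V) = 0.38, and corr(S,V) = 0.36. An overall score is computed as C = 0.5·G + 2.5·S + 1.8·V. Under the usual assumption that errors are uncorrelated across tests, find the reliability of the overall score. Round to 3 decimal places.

0.824

Var(C) = 0.5²·3.8² + 2.5²·3.5² + 1.8²·10.7² + 2·[1.25·3.8·3.5·0.44 + 0.9·3.8·10.7·0.38 + 4.5·3.5·10.7·0.36] = 451.12 + 163.779 = 614.9.
Under uncorrelated errors the observed covariances equal the true-score covariances, so only the own-variance terms attenuate.
True-score variance = [0.5²·3.8²·0.60 + 2.5²·3.5²·0.72 + 1.8²·10.7²·0.77] + 163.779 = 342.921 + 163.779 = 506.7.
Reliability = 506.7 / 614.9 = 0.824.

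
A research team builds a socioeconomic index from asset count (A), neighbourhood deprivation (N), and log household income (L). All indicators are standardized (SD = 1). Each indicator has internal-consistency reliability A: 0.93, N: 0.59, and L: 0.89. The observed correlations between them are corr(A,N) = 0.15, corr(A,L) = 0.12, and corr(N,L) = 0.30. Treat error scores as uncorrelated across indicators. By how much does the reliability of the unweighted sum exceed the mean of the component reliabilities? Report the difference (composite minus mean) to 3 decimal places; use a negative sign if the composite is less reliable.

Var(sum) = 3 + 1.14 = 4.14; true-score variance = 2.41 + 1.14 = 3.55; composite reliability = 0.8575.
Mean component reliability = 0.8033.
Difference = 0.8575 − 0.8033 = 0.054.

0.054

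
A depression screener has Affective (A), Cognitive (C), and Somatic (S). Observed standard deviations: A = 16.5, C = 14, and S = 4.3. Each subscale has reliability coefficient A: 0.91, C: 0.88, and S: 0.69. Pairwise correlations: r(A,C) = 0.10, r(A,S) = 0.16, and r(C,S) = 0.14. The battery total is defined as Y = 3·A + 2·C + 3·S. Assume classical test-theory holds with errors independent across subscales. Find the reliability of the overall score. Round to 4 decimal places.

Var(Y) = 3²·16.5² + 2²·14² + 3²·4.3² + 2·[6·16.5·14·0.10 + 9·16.5·4.3·0.16 + 6·14·4.3·0.14] = 3400.66 + 582.672 = 3983.33.
Because errors are independent across components, Cov(Tᵢ,Tⱼ) = Cov(Xᵢ,Xⱼ); the off-diagonal part of the true-score variance is the same as above.
True-score variance = [3²·16.5²·0.91 + 2²·14²·0.88 + 3²·4.3²·0.69] + 582.672 = 3034.47 + 582.672 = 3617.14.
Reliability = 3617.14 / 3983.33 = 0.9081.

0.9081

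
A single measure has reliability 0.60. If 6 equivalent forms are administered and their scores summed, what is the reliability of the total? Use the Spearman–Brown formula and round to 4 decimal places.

0.9000

ρ_k = kρ / (1 + (k−1)ρ) = 6·0.60 / (1 + 5·0.60) = 3.600 / 4.000 = 0.9000.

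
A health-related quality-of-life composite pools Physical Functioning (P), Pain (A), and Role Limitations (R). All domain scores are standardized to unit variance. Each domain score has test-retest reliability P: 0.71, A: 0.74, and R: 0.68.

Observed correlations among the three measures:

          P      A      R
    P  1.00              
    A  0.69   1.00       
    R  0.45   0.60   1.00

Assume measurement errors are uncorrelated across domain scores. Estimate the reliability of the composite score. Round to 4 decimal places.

Var(P+A+R) = 3 + 2·[0.69 + 0.45 + 0.60] = 3 + 3.48 = 6.48.
Under uncorrelated errors the observed covariances equal the true-score covariances, so only the own-variance terms attenuate.
True-score variance = [0.71 + 0.74 + 0.68] + 3.48 = 2.13 + 3.48 = 5.61.
Reliability = 5.61 / 6.48 = 0.8657.

0.8657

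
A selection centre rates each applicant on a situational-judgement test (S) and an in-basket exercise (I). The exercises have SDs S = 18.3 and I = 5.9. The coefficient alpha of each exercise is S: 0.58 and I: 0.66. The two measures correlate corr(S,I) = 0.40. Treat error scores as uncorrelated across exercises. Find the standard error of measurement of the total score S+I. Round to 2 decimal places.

12.35

Var(total) = 369.7 + 86.376 = 456.076.
True-score variance = 217.211 + 86.376 = 303.587, so reliability = 0.6656.
Error variance = 456.076 − 303.587 = 152.489; SEM = √152.489 = 12.35.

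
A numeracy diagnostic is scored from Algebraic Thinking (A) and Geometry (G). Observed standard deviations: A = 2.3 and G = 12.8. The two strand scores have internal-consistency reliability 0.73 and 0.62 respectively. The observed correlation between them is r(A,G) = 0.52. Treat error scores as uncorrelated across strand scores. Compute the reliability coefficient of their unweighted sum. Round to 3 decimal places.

0.681

Var(A+G) = 2.3² + 12.8² + 2·[2.3·12.8·0.52] = 169.13 + 30.6176 = 199.748.
With uncorrelated errors the cross-covariances are all true-score covariance, so they carry over unchanged; only the diagonal terms shrink to ρᵢσᵢ².
True-score variance = [2.3²·0.73 + 12.8²·0.62] + 30.6176 = 105.443 + 30.6176 = 136.06.
Reliability = 136.06 / 199.748 = 0.681.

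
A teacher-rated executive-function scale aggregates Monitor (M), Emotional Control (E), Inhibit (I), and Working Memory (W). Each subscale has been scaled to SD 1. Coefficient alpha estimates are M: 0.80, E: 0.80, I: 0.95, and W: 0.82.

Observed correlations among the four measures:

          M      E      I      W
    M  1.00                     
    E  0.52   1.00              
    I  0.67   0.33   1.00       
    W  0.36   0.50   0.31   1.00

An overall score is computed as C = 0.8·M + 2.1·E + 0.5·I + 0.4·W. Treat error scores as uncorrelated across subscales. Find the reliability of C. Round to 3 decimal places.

0.891

Var(C) = 0.8² + 2.1² + 0.5² + 0.4² + 2·[1.68·0.52 + 0.4·0.67 + 0.32·0.36 + 1.05·0.33 + 0.84·0.50 + 0.2·0.31] = 5.46 + 4.1706 = 9.6306.
With uncorrelated errors the cross-covariances are all true-score covariance, so they carry over unchanged; only the diagonal terms shrink to ρᵢσᵢ².
True-score variance = [0.8²·0.80 + 2.1²·0.80 + 0.5²·0.95 + 0.4²·0.82] + 4.1706 = 4.4087 + 4.1706 = 8.5793.
Reliability = 8.5793 / 9.6306 = 0.891.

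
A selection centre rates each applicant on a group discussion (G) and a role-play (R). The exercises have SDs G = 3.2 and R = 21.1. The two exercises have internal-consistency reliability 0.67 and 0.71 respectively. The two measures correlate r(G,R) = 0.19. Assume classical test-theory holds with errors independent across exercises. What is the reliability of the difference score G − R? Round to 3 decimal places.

0.692

Var(G−R) = 3.2² + 21.1² − 2·3.2·21.1·0.19 = 455.45 − 25.6576 = 429.792.
With uncorrelated errors the cross-covariances are all true-score covariance, so they carry over unchanged; only the diagonal terms shrink to ρᵢσᵢ².
True-score variance = [3.2²·0.67 + 21.1²·0.71] − 25.6576 = 322.96 − 25.6576 = 297.302.
Reliability = 297.302 / 429.792 = 0.692.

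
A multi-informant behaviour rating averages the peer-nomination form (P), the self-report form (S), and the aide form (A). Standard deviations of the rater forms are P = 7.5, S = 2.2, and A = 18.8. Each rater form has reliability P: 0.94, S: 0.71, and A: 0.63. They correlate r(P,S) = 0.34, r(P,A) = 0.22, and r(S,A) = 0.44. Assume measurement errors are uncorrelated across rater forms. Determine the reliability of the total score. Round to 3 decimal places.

Var(P+S+A) = 7.5² + 2.2² + 18.8² + 2·[7.5·2.2·0.34 + 7.5·18.8·0.22 + 2.2·18.8·0.44] = 414.53 + 109.657 = 524.187.
Under uncorrelated errors the observed covariances equal the true-score covariances, so only the own-variance terms attenuate.
True-score variance = [7.5²·0.94 + 2.2²·0.71 + 18.8²·0.63] + 109.657 = 278.979 + 109.657 = 388.635.
Reliability = 388.635 / 524.187 = 0.741.

0.741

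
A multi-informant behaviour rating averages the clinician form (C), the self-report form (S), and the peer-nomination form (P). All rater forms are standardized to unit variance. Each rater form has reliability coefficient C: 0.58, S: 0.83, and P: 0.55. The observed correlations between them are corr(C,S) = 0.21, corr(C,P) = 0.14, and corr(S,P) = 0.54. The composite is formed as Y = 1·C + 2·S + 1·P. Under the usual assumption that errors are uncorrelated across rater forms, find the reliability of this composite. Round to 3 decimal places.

Var(Y) = 1 + 2² + 1 + 2·[2·0.21 + 0.14 + 2·0.54] = 6 + 3.28 = 9.28.
With uncorrelated errors the cross-covariances are all true-score covariance, so they carry over unchanged; only the diagonal terms shrink to ρᵢσᵢ².
True-score variance = [0.58 + 2²·0.83 + 0.55] + 3.28 = 4.45 + 3.28 = 7.73.
Reliability = 7.73 / 9.28 = 0.833.

0.833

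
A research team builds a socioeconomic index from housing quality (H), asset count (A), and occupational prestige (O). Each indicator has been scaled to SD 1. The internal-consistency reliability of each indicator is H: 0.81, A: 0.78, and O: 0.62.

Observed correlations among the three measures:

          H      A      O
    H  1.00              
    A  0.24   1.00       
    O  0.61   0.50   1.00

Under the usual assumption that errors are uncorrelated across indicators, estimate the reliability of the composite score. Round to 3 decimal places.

Var(H+A+O) = 3 + 2·[0.24 + 0.61 + 0.50] = 3 + 2.7 = 5.7.
Under uncorrelated errors the observed covariances equal the true-score covariances, so only the own-variance terms attenuate.
True-score variance = [0.81 + 0.78 + 0.62] + 2.7 = 2.21 + 2.7 = 4.91.
Reliability = 4.91 / 5.7 = 0.861.

0.861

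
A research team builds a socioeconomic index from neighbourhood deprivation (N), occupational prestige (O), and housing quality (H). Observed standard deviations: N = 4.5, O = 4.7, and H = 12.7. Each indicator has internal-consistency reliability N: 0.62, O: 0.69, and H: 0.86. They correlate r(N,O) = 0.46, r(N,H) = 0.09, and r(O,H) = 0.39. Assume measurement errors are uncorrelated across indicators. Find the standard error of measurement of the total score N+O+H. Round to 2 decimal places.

6.09

Var(total) = 203.63 + 76.3032 = 279.933.
True-score variance = 166.506 + 76.3032 = 242.81, so reliability = 0.8674.
Error variance = 279.933 − 242.81 = 37.1235; SEM = √37.1235 = 6.09.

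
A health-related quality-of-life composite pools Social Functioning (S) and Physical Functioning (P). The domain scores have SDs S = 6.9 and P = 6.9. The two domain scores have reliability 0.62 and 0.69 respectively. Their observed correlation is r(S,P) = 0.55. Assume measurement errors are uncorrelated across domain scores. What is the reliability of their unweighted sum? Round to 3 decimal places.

0.777

Var(S+P) = 6.9² + 6.9² + 2·[6.9·6.9·0.55] = 95.22 + 52.371 = 147.591.
Because errors are independent across components, Cov(Tᵢ,Tⱼ) = Cov(Xᵢ,Xⱼ); the off-diagonal part of the true-score variance is the same as above.
True-score variance = [6.9²·0.62 + 6.9²·0.69] + 52.371 = 62.3691 + 52.371 = 114.74.
Reliability = 114.74 / 147.591 = 0.777.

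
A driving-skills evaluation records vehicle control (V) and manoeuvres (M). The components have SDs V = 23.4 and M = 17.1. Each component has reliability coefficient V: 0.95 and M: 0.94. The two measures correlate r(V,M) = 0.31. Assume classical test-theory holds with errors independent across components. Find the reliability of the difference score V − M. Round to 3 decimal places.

0.924

Var(V−M) = 23.4² + 17.1² − 2·23.4·17.1·0.31 = 839.97 − 248.087 = 591.883.
Under uncorrelated errors the observed covariances equal the true-score covariances, so only the own-variance terms attenuate.
True-score variance = [23.4²·0.95 + 17.1²·0.94] − 248.087 = 795.047 − 248.087 = 546.961.
Reliability = 546.961 / 591.883 = 0.924.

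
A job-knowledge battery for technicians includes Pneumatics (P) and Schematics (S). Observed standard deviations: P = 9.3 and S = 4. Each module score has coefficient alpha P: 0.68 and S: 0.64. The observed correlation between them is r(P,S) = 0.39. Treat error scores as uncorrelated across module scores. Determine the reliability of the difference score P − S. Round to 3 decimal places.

Var(P−S) = 9.3² + 4² − 2·9.3·4·0.39 = 102.49 − 29.016 = 73.474.
Because errors are independent across components, Cov(Tᵢ,Tⱼ) = Cov(Xᵢ,Xⱼ); the off-diagonal part of the true-score variance is the same as above.
True-score variance = [9.3²·0.68 + 4²·0.64] − 29.016 = 69.0532 − 29.016 = 40.0372.
Reliability = 40.0372 / 73.474 = 0.545.

0.545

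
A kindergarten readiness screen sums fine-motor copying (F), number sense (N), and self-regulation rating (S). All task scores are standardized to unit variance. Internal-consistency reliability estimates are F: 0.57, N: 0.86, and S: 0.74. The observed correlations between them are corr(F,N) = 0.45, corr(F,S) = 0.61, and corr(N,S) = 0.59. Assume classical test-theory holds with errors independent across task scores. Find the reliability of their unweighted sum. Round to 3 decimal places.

0.868

Var(F+N+S) = 3 + 2·[0.45 + 0.61 + 0.59] = 3 + 3.3 = 6.3.
Because errors are independent across components, Cov(Tᵢ,Tⱼ) = Cov(Xᵢ,Xⱼ); the off-diagonal part of the true-score variance is the same as above.
True-score variance = [0.57 + 0.86 + 0.74] + 3.3 = 2.17 + 3.3 = 5.47.
Reliability = 5.47 / 6.3 = 0.868.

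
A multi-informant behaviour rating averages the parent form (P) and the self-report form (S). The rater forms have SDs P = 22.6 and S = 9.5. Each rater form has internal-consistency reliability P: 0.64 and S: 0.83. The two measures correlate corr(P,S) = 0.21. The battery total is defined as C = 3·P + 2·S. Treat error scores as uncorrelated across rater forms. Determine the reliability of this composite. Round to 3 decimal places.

Var(C) = 3²·22.6² + 2²·9.5² + 2·[6·22.6·9.5·0.21] = 4957.84 + 541.044 = 5498.88.
Because errors are independent across components, Cov(Tᵢ,Tⱼ) = Cov(Xᵢ,Xⱼ); the off-diagonal part of the true-score variance is the same as above.
True-score variance = [3²·22.6²·0.64 + 2²·9.5²·0.83] + 541.044 = 3241.61 + 541.044 = 3782.65.
Reliability = 3782.65 / 5498.88 = 0.688.

0.688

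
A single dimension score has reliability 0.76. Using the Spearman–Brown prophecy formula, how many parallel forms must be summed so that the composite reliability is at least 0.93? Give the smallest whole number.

k ≥ ρ*(1−ρ₁)/(ρ₁(1−ρ*)) = 0.93·0.24 / (0.76·0.07) = 4.195.
Smallest integer k = 5.

5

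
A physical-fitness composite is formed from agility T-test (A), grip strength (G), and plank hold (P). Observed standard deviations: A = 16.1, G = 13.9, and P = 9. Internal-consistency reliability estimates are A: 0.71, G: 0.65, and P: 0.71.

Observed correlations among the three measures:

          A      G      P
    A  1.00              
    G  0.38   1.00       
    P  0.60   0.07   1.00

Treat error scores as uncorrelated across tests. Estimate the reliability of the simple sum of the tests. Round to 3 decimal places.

0.814

Var(A+G+P) = 16.1² + 13.9² + 9² + 2·[16.1·13.9·0.38 + 16.1·9·0.60 + 13.9·9·0.07] = 533.42 + 361.474 = 894.894.
Under uncorrelated errors the observed covariances equal the true-score covariances, so only the own-variance terms attenuate.
True-score variance = [16.1²·0.71 + 13.9²·0.65 + 9²·0.71] + 361.474 = 367.136 + 361.474 = 728.61.
Reliability = 728.61 / 894.894 = 0.814.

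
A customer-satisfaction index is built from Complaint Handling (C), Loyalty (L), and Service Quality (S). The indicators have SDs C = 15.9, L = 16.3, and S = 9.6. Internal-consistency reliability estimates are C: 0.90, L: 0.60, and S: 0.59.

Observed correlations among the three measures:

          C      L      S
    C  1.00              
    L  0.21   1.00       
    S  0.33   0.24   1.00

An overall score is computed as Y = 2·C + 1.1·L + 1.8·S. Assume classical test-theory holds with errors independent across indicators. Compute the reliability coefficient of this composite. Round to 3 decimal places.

0.852

Var(Y) = 2²·15.9² + 1.1²·16.3² + 1.8²·9.6² + 2·[2.2·15.9·16.3·0.21 + 3.6·15.9·9.6·0.33 + 1.98·16.3·9.6·0.24] = 1631.32 + 750.864 = 2382.19.
Because errors are independent across components, Cov(Tᵢ,Tⱼ) = Cov(Xᵢ,Xⱼ); the off-diagonal part of the true-score variance is the same as above.
True-score variance = [2²·15.9²·0.90 + 1.1²·16.3²·0.60 + 1.8²·9.6²·0.59] + 750.864 = 1279.18 + 750.864 = 2030.04.
Reliability = 2030.04 / 2382.19 = 0.852.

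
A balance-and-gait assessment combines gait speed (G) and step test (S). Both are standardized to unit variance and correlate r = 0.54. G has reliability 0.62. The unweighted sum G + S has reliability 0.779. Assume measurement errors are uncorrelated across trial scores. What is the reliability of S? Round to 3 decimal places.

Var(G+S) = 2 + 2·0.54 = 3.080.
True-score variance = ρ_G + ρ_S + 2·0.54, so 0.779 = (0.62 + ρ_S + 1.08) / 3.080.
ρ_S = 0.779·3.080 − 0.62 − 1.08 = 0.699.

0.699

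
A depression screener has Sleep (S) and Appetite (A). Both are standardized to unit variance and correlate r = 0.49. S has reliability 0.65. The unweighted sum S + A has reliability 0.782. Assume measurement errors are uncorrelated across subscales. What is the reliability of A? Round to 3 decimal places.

0.700

Var(S+A) = 2 + 2·0.49 = 2.980.
True-score variance = ρ_S + ρ_A + 2·0.49, so 0.782 = (0.65 + ρ_A + 0.98) / 2.980.
ρ_A = 0.782·2.980 − 0.65 − 0.98 = 0.700.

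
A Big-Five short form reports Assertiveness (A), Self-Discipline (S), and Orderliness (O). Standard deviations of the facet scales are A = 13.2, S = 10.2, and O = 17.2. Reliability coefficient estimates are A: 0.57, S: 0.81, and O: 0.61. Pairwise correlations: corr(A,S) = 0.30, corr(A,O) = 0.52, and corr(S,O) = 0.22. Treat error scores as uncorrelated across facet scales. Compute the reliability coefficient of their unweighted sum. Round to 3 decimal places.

Var(A+S+O) = 13.2² + 10.2² + 17.2² + 2·[13.2·10.2·0.30 + 13.2·17.2·0.52 + 10.2·17.2·0.22] = 574.12 + 394.099 = 968.219.
With uncorrelated errors the cross-covariances are all true-score covariance, so they carry over unchanged; only the diagonal terms shrink to ρᵢσᵢ².
True-score variance = [13.2²·0.57 + 10.2²·0.81 + 17.2²·0.61] + 394.099 = 364.052 + 394.099 = 758.151.
Reliability = 758.151 / 968.219 = 0.783.

0.783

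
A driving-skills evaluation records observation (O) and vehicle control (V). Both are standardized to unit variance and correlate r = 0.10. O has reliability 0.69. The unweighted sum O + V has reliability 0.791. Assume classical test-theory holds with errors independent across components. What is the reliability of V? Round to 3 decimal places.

0.850

Var(O+V) = 2 + 2·0.10 = 2.200.
True-score variance = ρ_O + ρ_V + 2·0.10, so 0.791 = (0.69 + ρ_V + 0.20) / 2.200.
ρ_V = 0.791·2.200 − 0.69 − 0.20 = 0.850.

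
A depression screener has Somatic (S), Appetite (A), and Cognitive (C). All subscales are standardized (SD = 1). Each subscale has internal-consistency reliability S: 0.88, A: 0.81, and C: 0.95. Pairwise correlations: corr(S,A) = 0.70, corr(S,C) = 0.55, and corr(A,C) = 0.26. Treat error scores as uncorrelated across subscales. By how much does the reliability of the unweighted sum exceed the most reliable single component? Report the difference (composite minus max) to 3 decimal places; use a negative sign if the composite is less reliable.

-0.010

Var(sum) = 3 + 3.02 = 6.02; true-score variance = 2.64 + 3.02 = 5.66; composite reliability = 0.9402.
Max component reliability = 0.9500.
Difference = 0.9402 − 0.9500 = -0.010.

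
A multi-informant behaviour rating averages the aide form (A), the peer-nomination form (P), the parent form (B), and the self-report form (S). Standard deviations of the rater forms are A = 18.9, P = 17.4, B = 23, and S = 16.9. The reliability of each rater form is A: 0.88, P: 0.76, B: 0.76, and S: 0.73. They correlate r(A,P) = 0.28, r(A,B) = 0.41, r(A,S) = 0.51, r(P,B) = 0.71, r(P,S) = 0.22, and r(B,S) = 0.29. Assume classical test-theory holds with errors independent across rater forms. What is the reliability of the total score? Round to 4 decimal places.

0.9021

Var(A+P+B+S) = 18.9² + 17.4² + 23² + 16.9² + 2·[18.9·17.4·0.28 + 18.9·23·0.41 + 18.9·16.9·0.51 + 17.4·23·0.71 + 17.4·16.9·0.22 + 23·16.9·0.29] = 1474.58 + 1789.53 = 3264.11.
Under uncorrelated errors the observed covariances equal the true-score covariances, so only the own-variance terms attenuate.
True-score variance = [18.9²·0.88 + 17.4²·0.76 + 23²·0.76 + 16.9²·0.73] + 1789.53 = 1154.98 + 1789.53 = 2944.51.
Reliability = 2944.51 / 3264.11 = 0.9021.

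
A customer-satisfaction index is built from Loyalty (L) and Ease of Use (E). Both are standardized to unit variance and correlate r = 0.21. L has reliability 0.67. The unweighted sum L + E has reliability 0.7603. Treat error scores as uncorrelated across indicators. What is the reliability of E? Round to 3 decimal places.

0.750

Var(L+E) = 2 + 2·0.21 = 2.420.
True-score variance = ρ_L + ρ_E + 2·0.21, so 0.7603 = (0.67 + ρ_E + 0.42) / 2.420.
ρ_E = 0.7603·2.420 − 0.67 − 0.42 = 0.750.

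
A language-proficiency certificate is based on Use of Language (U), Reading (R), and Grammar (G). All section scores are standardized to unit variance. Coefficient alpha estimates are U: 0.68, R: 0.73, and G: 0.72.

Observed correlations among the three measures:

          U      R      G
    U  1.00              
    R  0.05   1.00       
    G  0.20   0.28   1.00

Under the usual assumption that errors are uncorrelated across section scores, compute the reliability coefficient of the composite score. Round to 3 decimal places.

Var(U+R+G) = 3 + 2·[0.05 + 0.20 + 0.28] = 3 + 1.06 = 4.06.
With uncorrelated errors the cross-covariances are all true-score covariance, so they carry over unchanged; only the diagonal terms shrink to ρᵢσᵢ².
True-score variance = [0.68 + 0.73 + 0.72] + 1.06 = 2.13 + 1.06 = 3.19.
Reliability = 3.19 / 4.06 = 0.786.

0.786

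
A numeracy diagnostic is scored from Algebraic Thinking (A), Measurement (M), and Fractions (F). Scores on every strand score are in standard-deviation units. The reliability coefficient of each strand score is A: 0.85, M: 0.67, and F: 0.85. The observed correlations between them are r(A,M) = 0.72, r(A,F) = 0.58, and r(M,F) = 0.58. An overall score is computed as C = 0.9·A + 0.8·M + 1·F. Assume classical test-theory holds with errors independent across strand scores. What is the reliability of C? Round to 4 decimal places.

Var(C) = 0.9² + 0.8² + 1 + 2·[0.72·0.72 + 0.9·0.58 + 0.8·0.58] = 2.45 + 3.0088 = 5.4588.
Under uncorrelated errors the observed covariances equal the true-score covariances, so only the own-variance terms attenuate.
True-score variance = [0.9²·0.85 + 0.8²·0.67 + 0.85] + 3.0088 = 1.9673 + 3.0088 = 4.9761.
Reliability = 4.9761 / 5.4588 = 0.9116.

0.9116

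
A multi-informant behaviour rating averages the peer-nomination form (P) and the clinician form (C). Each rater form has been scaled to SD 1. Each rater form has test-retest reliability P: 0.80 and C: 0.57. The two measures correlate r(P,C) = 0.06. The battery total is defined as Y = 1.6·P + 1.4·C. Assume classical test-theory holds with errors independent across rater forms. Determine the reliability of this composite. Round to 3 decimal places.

Var(Y) = 1.6² + 1.4² + 2·[2.24·0.06] = 4.52 + 0.2688 = 4.7888.
With uncorrelated errors the cross-covariances are all true-score covariance, so they carry over unchanged; only the diagonal terms shrink to ρᵢσᵢ².
True-score variance = [1.6²·0.80 + 1.4²·0.57] + 0.2688 = 3.1652 + 0.2688 = 3.434.
Reliability = 3.434 / 4.7888 = 0.717.

0.717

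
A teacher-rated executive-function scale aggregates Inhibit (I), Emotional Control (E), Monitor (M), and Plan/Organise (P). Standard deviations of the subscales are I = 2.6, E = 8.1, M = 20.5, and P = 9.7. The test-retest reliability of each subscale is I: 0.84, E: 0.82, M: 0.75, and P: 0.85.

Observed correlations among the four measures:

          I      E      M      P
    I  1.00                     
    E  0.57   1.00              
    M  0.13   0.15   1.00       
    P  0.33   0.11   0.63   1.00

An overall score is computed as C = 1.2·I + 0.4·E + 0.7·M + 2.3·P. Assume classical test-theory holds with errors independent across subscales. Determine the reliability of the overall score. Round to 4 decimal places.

0.8943

Var(C) = 1.2²·2.6² + 0.4²·8.1² + 0.7²·20.5² + 2.3²·9.7² + 2·[0.48·2.6·8.1·0.57 + 0.84·2.6·20.5·0.13 + 2.76·2.6·9.7·0.33 + 0.28·8.1·20.5·0.15 + 0.92·8.1·9.7·0.11 + 1.61·20.5·9.7·0.63] = 723.891 + 502.343 = 1226.23.
Because errors are independent across components, Cov(Tᵢ,Tⱼ) = Cov(Xᵢ,Xⱼ); the off-diagonal part of the true-score variance is the same as above.
True-score variance = [1.2²·2.6²·0.84 + 0.4²·8.1²·0.82 + 0.7²·20.5²·0.75 + 2.3²·9.7²·0.85] + 502.343 = 594.302 + 502.343 = 1096.65.
Reliability = 1096.65 / 1226.23 = 0.8943.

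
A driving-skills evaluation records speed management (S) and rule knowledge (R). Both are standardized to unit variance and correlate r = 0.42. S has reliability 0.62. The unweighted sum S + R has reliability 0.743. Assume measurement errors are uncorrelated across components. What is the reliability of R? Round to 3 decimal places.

0.650

Var(S+R) = 2 + 2·0.42 = 2.840.
True-score variance = ρ_S + ρ_R + 2·0.42, so 0.743 = (0.62 + ρ_R + 0.84) / 2.840.
ρ_R = 0.743·2.840 − 0.62 − 0.84 = 0.650.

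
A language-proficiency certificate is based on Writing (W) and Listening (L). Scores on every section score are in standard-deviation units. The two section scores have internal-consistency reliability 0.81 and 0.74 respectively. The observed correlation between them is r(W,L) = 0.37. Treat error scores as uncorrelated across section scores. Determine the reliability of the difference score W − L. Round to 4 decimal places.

Var(W−L) = 1 + 1 − 2·0.37 = 2 − 0.74 = 1.26.
Under uncorrelated errors the observed covariances equal the true-score covariances, so only the own-variance terms attenuate.
True-score variance = [0.81 + 0.74] − 0.74 = 1.55 − 0.74 = 0.81.
Reliability = 0.81 / 1.26 = 0.6429.

0.6429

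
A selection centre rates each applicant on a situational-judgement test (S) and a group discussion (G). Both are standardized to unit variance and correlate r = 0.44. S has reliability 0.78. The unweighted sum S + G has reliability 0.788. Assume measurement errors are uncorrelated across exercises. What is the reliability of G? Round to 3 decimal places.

0.609

Var(S+G) = 2 + 2·0.44 = 2.880.
True-score variance = ρ_S + ρ_G + 2·0.44, so 0.788 = (0.78 + ρ_G + 0.88) / 2.880.
ρ_G = 0.788·2.880 − 0.78 − 0.88 = 0.609.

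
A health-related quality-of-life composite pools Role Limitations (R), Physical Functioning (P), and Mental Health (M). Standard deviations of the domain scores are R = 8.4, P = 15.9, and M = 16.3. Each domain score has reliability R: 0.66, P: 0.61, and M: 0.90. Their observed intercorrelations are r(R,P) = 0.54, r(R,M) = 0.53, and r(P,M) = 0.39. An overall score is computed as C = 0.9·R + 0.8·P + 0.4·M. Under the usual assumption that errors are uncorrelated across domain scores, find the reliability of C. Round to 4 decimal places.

Var(C) = 0.9²·8.4² + 0.8²·15.9² + 0.4²·16.3² + 2·[0.72·8.4·15.9·0.54 + 0.36·8.4·16.3·0.53 + 0.32·15.9·16.3·0.39] = 261.462 + 220.794 = 482.256.
Under uncorrelated errors the observed covariances equal the true-score covariances, so only the own-variance terms attenuate.
True-score variance = [0.9²·8.4²·0.66 + 0.8²·15.9²·0.61 + 0.4²·16.3²·0.90] + 220.794 = 174.678 + 220.794 = 395.472.
Reliability = 395.472 / 482.256 = 0.8200.

0.8200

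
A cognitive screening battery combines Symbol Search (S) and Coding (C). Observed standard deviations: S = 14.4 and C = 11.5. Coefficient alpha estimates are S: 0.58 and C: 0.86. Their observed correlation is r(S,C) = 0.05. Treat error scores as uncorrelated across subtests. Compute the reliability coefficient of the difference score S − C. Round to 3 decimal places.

Var(S−C) = 14.4² + 11.5² − 2·14.4·11.5·0.05 = 339.61 − 16.56 = 323.05.
Under uncorrelated errors the observed covariances equal the true-score covariances, so only the own-variance terms attenuate.
True-score variance = [14.4²·0.58 + 11.5²·0.86] − 16.56 = 234.004 − 16.56 = 217.444.
Reliability = 217.444 / 323.05 = 0.673.

0.673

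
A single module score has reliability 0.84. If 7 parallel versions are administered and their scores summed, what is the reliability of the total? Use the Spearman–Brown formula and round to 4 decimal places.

0.9735

ρ_k = kρ / (1 + (k−1)ρ) = 7·0.84 / (1 + 6·0.84) = 5.880 / 6.040 = 0.9735.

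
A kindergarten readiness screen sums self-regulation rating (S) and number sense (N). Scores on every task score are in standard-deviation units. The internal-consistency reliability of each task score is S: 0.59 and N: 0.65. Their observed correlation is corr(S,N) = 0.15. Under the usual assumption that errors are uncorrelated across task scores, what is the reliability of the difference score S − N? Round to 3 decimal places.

Var(S−N) = 1 + 1 − 2·0.15 = 2 − 0.3 = 1.7.
With uncorrelated errors the cross-covariances are all true-score covariance, so they carry over unchanged; only the diagonal terms shrink to ρᵢσᵢ².
True-score variance = [0.59 + 0.65] − 0.3 = 1.24 − 0.3 = 0.94.
Reliability = 0.94 / 1.7 = 0.553.

0.553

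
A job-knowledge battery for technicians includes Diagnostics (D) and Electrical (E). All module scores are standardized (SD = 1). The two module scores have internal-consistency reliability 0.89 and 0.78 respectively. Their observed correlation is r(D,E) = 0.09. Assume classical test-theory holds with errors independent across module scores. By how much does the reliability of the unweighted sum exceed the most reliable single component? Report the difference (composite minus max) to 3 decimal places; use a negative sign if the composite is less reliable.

-0.041

Var(sum) = 2 + 0.18 = 2.18; true-score variance = 1.67 + 0.18 = 1.85; composite reliability = 0.8486.
Max component reliability = 0.8900.
Difference = 0.8486 − 0.8900 = -0.041.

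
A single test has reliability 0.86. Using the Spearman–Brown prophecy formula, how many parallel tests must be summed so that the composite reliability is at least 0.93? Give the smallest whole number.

k ≥ ρ*(1−ρ₁)/(ρ₁(1−ρ*)) = 0.93·0.14 / (0.86·0.07) = 2.163.
Smallest integer k = 3.

3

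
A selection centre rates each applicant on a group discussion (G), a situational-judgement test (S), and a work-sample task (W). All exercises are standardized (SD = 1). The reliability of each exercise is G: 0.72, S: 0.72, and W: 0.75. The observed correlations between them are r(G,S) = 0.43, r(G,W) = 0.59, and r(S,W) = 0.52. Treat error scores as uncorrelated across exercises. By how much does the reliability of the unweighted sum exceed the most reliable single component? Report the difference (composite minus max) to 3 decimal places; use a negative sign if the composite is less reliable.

0.117

Var(sum) = 3 + 3.08 = 6.08; true-score variance = 2.19 + 3.08 = 5.27; composite reliability = 0.8668.
Max component reliability = 0.7500.
Difference = 0.8668 − 0.7500 = 0.117.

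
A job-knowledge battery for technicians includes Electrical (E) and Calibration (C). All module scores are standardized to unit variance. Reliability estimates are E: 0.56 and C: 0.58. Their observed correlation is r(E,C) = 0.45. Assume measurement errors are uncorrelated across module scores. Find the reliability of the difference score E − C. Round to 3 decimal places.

0.218

Var(E−C) = 1 + 1 − 2·0.45 = 2 − 0.9 = 1.1.
Because errors are independent across components, Cov(Tᵢ,Tⱼ) = Cov(Xᵢ,Xⱼ); the off-diagonal part of the true-score variance is the same as above.
True-score variance = [0.56 + 0.58] − 0.9 = 1.14 − 0.9 = 0.24.
Reliability = 0.24 / 1.1 = 0.218.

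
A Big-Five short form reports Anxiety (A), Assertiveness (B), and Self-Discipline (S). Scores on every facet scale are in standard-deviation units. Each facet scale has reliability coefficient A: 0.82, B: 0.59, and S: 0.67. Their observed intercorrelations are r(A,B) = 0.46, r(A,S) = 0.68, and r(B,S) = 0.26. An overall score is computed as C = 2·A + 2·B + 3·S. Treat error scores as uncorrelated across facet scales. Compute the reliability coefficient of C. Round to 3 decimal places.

Var(C) = 2² + 2² + 3² + 2·[4·0.46 + 6·0.68 + 6·0.26] = 17 + 14.96 = 31.96.
Under uncorrelated errors the observed covariances equal the true-score covariances, so only the own-variance terms attenuate.
True-score variance = [2²·0.82 + 2²·0.59 + 3²·0.67] + 14.96 = 11.67 + 14.96 = 26.63.
Reliability = 26.63 / 31.96 = 0.833.

0.833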